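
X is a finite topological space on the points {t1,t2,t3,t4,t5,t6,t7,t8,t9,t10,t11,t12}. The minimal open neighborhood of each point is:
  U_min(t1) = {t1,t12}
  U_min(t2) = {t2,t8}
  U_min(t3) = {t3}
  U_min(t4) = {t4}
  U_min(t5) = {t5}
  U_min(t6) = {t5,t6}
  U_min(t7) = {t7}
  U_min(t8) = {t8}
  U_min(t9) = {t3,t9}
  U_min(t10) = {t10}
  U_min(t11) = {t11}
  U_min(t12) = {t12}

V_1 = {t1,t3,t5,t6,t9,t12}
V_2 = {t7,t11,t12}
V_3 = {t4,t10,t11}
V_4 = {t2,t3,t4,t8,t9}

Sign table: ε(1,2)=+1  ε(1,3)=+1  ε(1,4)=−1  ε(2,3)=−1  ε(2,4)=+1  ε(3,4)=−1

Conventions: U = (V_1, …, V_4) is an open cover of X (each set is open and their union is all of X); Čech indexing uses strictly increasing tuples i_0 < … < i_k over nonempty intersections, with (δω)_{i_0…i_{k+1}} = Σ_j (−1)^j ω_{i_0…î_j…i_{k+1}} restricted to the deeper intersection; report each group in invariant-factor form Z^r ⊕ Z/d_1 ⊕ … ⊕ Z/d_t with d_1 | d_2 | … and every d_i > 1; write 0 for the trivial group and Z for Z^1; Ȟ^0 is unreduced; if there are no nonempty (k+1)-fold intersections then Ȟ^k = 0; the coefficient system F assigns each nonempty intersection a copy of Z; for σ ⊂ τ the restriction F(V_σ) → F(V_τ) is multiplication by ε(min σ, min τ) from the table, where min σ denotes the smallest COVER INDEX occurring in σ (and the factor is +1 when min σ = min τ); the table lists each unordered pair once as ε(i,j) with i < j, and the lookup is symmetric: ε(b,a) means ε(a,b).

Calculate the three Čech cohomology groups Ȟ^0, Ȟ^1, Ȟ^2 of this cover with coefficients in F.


Ȟ^0 = 0, Ȟ^1 = Z/2, Ȟ^2 = 0

nerve simplices:
  V12={t12} V14={t3,t9} V23={t11} V34={t4}
C dims 4,4; δ0: rk 4, SNF 1^3·2
degree 0: 4−4−0 = 0 → Ȟ^0 ≅ 0
degree 1: 4−0−4 = 0 plus torsion [2] → Ȟ^1 ≅ Z/2
degree 2: 0−0−0 = 0 → Ȟ^2 ≅ 0


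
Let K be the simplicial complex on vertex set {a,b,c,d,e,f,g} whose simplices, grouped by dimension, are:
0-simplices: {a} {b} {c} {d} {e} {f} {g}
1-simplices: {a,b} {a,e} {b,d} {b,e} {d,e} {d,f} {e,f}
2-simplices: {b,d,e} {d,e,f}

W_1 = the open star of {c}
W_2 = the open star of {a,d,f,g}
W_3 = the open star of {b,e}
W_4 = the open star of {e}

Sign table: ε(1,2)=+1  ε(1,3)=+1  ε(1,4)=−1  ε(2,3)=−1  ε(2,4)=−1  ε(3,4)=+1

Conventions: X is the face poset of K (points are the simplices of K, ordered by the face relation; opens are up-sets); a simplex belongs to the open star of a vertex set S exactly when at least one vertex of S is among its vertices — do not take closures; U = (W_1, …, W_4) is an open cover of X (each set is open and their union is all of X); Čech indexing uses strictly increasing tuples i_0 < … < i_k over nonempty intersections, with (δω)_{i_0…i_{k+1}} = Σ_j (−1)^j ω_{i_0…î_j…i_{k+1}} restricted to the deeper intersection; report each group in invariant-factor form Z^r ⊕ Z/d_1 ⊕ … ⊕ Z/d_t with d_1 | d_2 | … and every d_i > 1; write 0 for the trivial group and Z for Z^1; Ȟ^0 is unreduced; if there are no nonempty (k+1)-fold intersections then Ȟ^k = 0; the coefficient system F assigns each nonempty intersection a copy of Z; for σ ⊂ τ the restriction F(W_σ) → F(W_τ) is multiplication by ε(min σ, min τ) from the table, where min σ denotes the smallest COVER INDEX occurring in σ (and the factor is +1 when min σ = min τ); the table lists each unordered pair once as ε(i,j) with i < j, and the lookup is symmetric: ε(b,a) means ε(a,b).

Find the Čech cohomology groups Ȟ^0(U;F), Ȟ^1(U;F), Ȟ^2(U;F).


Ȟ^0(U;F) ≅ Z^2; Ȟ^1(U;F) ≅ 0; Ȟ^2(U;F) ≅ 0

cover nerve:
  W1={{c}} W2={{a},{d},{f},{g},{a,b},{a,e},{b,d},{d,e},{d,f},{e,f},{b,d,e},{d,e,f}} W3={{b},{e},{a,b},{a,e},{b,d},{b,e},{d,e},{e,f},{b,d,e},{d,e,f}} W4={{e},{a,e},{b,e},{d,e},{e,f},{b,d,e},{d,e,f}}
  W23={{a,b},{a,e},{b,d},{d,e},{e,f},{b,d,e},{d,e,f}} W24={{a,e},{d,e},{e,f},{b,d,e},{d,e,f}} W34={{e},{a,e},{b,e},{d,e},{e,f},{b,d,e},{d,e,f}}
  W234={{a,e},{d,e},{e,f},{b,d,e},{d,e,f}}
C dims 4,3,1; δ0: rk 2, SNF 1^2; δ1: rk 1, SNF 1^1
Ȟ^0: (4−2)−0=2 ⇒ Z^2
Ȟ^1: (3−1)−2=0 ⇒ 0
Ȟ^2: (1−0)−1=0 ⇒ 0


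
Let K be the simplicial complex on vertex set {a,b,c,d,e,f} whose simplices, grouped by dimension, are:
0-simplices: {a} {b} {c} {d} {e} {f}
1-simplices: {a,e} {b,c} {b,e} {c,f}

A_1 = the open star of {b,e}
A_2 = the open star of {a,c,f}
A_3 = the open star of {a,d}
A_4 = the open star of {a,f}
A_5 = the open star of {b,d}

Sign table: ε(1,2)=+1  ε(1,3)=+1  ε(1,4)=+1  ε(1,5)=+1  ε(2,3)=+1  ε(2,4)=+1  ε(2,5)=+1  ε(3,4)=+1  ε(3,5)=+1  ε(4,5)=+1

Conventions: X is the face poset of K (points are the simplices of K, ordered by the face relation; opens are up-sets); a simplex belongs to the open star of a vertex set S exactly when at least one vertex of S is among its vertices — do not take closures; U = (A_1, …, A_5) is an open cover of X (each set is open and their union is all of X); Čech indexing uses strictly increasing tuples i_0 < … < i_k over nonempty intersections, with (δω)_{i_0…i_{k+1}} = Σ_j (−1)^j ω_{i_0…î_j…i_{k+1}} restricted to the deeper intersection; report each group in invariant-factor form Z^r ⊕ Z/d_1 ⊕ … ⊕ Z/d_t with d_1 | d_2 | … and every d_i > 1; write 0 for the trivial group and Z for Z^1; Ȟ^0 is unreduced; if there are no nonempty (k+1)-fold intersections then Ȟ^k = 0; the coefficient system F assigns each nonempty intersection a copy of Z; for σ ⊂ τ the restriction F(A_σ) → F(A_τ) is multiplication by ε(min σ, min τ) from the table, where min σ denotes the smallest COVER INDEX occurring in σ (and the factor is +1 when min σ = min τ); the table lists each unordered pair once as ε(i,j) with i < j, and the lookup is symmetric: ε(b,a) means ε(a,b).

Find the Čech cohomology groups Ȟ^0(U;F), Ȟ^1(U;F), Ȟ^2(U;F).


Ȟ^0(U;F) ≅ Z,  Ȟ^1(U;F) ≅ Z,  Ȟ^2(U;F) ≅ 0

intersection data:
  A1={{b},{e},{a,e},{b,c},{b,e}} A2={{a},{c},{f},{a,e},{b,c},{c,f}} A3={{a},{d},{a,e}} A4={{a},{f},{a,e},{c,f}} A5={{b},{d},{b,c},{b,e}}
  A12={{a,e},{b,c}} A13={{a,e}} A14={{a,e}} A15={{b},{b,c},{b,e}} A23={{a},{a,e}} A24={{a},{f},{a,e},{c,f}} A25={{b,c}} A34={{a},{a,e}} A35={{d}}
  A123={{a,e}} A124={{a,e}} A125={{b,c}} A134={{a,e}} A234={{a},{a,e}}
  A1234={{a,e}}
C dims 5,9,5,1; δ0: rk 4, SNF 1^4; δ1: rk 4, SNF 1^4; δ2: rk 1, SNF 1^1
Ȟ^0 = (5 − 4) − 0 = 1, so Ȟ^0 ≅ Z
Ȟ^1 = (9 − 4) − 4 = 1, so Ȟ^1 ≅ Z
Ȟ^2 = (5 − 1) − 4 = 0, so Ȟ^2 ≅ 0


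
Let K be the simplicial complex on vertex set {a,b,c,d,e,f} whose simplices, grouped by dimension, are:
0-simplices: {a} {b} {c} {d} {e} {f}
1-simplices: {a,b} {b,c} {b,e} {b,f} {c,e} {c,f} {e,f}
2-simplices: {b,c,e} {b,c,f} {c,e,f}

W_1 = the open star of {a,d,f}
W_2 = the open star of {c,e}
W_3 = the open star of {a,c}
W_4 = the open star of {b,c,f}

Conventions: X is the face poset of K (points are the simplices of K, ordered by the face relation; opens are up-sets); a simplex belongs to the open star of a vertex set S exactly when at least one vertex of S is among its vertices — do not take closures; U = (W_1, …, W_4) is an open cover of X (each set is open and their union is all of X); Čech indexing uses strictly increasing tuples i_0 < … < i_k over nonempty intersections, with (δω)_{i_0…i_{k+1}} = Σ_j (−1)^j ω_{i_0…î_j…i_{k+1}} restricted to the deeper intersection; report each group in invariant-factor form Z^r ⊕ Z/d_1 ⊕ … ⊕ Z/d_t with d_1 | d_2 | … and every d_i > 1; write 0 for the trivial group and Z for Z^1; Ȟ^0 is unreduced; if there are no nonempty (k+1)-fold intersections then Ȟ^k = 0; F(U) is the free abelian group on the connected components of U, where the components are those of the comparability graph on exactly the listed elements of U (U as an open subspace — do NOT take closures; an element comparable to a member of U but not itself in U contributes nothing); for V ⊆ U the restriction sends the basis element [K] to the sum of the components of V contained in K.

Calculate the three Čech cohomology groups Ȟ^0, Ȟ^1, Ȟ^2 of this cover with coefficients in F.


Ȟ^0 = Z^2,  Ȟ^1 = 0,  Ȟ^2 = 0

intersection data:
  W1={{a},{d},{f},{a,b},{b,f},{c,f},{e,f},{b,c,f},{c,e,f}} W2={{c},{e},{b,c},{b,e},{c,e},{c,f},{e,f},{b,c,e},{b,c,f},{c,e,f}} W3={{a},{c},{a,b},{b,c},{c,e},{c,f},{b,c,e},{b,c,f},{c,e,f}} W4={{b},{c},{f},{a,b},{b,c},{b,e},{b,f},{c,e},{c,f},{e,f},{b,c,e},{b,c,f},{c,e,f}}
  W12={{c,f},{e,f},{b,c,f},{c,e,f}} W13={{a},{a,b},{c,f},{b,c,f},{c,e,f}} W14={{f},{a,b},{b,f},{c,f},{e,f},{b,c,f},{c,e,f}} W23={{c},{b,c},{c,e},{c,f},{b,c,e},{b,c,f},{c,e,f}} W24={{c},{b,c},{b,e},{c,e},{c,f},{e,f},{b,c,e},{b,c,f},{c,e,f}} W34={{c},{a,b},{b,c},{c,e},{c,f},{b,c,e},{b,c,f},{c,e,f}}
  W123={{c,f},{b,c,f},{c,e,f}} W124={{c,f},{e,f},{b,c,f},{c,e,f}} W134={{a,b},{c,f},{b,c,f},{c,e,f}} W234={{c},{b,c},{c,e},{c,f},{b,c,e},{b,c,f},{c,e,f}}
  W1234={{c,f},{b,c,f},{c,e,f}}
components per intersection:
  W1: {{a},{a,b}} {{d}} {{f},{b,f},{c,f},{e,f},{b,c,f},{c,e,f}}
  W2: {{c},{e},{b,c},{b,e},{c,e},{c,f},{e,f},{b,c,e},{b,c,f},{c,e,f}}
  W3: {{a},{a,b}} {{c},{b,c},{c,e},{c,f},{b,c,e},{b,c,f},{c,e,f}}
  W4: {{b},{c},{f},{a,b},{b,c},{b,e},{b,f},{c,e},{c,f},{e,f},{b,c,e},{b,c,f},{c,e,f}}
  W12: {{c,f},{e,f},{b,c,f},{c,e,f}}
  W13: {{a},{a,b}} {{c,f},{b,c,f},{c,e,f}}
  W14: {{f},{b,f},{c,f},{e,f},{b,c,f},{c,e,f}} {{a,b}}
  W23: {{c},{b,c},{c,e},{c,f},{b,c,e},{b,c,f},{c,e,f}}
  W24: {{c},{b,c},{b,e},{c,e},{c,f},{e,f},{b,c,e},{b,c,f},{c,e,f}}
  W34: {{c},{b,c},{c,e},{c,f},{b,c,e},{b,c,f},{c,e,f}} {{a,b}}
  W123: {{c,f},{b,c,f},{c,e,f}}
  W124: {{c,f},{e,f},{b,c,f},{c,e,f}}
  W134: {{a,b}} {{c,f},{b,c,f},{c,e,f}}
  W234: {{c},{b,c},{c,e},{c,f},{b,c,e},{b,c,f},{c,e,f}}
  W1234: {{c,f},{b,c,f},{c,e,f}}
C dims 7,9,5,1; δ0: rk 5, SNF 1^5; δ1: rk 4, SNF 1^4; δ2: rk 1, SNF 1^1
Ȟ^0 = (7 − 5) − 0 = 2, so Ȟ^0 ≅ Z^2
Ȟ^1 = (9 − 4) − 5 = 0, so Ȟ^1 ≅ 0
Ȟ^2 = (5 − 1) − 4 = 0, so Ȟ^2 ≅ 0


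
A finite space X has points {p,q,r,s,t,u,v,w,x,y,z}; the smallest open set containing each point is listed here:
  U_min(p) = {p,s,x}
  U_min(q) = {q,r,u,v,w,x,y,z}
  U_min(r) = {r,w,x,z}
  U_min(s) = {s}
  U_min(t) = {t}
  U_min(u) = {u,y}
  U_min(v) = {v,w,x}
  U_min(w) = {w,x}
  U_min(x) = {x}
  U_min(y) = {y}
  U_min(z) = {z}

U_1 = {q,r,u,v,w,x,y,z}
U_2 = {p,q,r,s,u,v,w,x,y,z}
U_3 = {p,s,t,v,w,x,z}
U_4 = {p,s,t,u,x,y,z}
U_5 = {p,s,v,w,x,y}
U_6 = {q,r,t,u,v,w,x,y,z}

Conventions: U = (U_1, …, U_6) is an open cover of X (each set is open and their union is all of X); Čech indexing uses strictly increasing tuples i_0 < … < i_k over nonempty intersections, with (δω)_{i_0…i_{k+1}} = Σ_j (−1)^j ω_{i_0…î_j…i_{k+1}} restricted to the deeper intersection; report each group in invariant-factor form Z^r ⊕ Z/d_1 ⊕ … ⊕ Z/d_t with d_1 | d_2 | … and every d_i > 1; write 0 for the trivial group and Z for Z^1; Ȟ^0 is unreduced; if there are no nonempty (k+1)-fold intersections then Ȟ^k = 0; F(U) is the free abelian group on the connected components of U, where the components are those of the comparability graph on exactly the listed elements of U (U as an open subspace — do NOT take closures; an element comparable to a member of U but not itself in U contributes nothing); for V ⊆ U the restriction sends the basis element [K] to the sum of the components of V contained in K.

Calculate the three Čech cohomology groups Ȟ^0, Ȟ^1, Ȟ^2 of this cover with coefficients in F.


Ȟ^0(U;F) ≅ Z^2, Ȟ^1(U;F) ≅ 0 and Ȟ^2(U;F) ≅ 0

nerve simplices:
  U12={q,r,u,v,w,x,y,z} U13={v,w,x,z} U14={u,x,y,z} U15={v,w,x,y} U16={q,r,u,v,w,x,y,z} U23={p,s,v,w,x,z} U24={p,s,u,x,y,z} U25={p,s,v,w,x,y} U26={q,r,u,v,w,x,y,z} U34={p,s,t,x,z} U35={p,s,v,w,x} U36={t,v,w,x,z} U45={p,s,x,y} U46={t,u,x,y,z} U56={v,w,x,y}
  U123={v,w,x,z} U124={u,x,y,z} U125={v,w,x,y} U126={q,r,u,v,w,x,y,z} U134={x,z} U135={v,w,x} U136={v,w,x,z} U145={x,y} U146={u,x,y,z} U156={v,w,x,y} U234={p,s,x,z} U235={p,s,v,w,x} U236={v,w,x,z} U245={p,s,x,y} U246={u,x,y,z} U256={v,w,x,y} U345={p,s,x} U346={t,x,z} U356={v,w,x} U456={x,y}
  U1234={x,z} U1235={v,w,x} U1236={v,w,x,z} U1245={x,y} U1246={u,x,y,z} U1256={v,w,x,y} U1345={x} U1346={x,z} U1356={v,w,x} U1456={x,y} U2345={p,s,x} U2346={x,z} U2356={v,w,x} U2456={x,y} U3456={x}
  U12345={x} U12346={x,z} U12356={v,w,x} U12456={x,y} U13456={x} U23456={x}
  U123456={x}
components per intersection:
  U1: {q,r,u,v,w,x,y,z}
  U2: {p,q,r,s,u,v,w,x,y,z}
  U3: {p,s,v,w,x} {t} {z}
  U4: {p,s,x} {t} {u,y} {z}
  U5: {p,s,v,w,x} {y}
  U6: {q,r,u,v,w,x,y,z} {t}
  U12: {q,r,u,v,w,x,y,z}
  U13: {v,w,x} {z}
  U14: {u,y} {x} {z}
  U15: {v,w,x} {y}
  U16: {q,r,u,v,w,x,y,z}
  U23: {p,s,v,w,x} {z}
  U24: {p,s,x} {u,y} {z}
  U25: {p,s,v,w,x} {y}
  U26: {q,r,u,v,w,x,y,z}
  U34: {p,s,x} {t} {z}
  U35: {p,s,v,w,x}
  U36: {t} {v,w,x} {z}
  U45: {p,s,x} {y}
  U46: {t} {u,y} {x} {z}
  U56: {v,w,x} {y}
  U123: {v,w,x} {z}
  U124: {u,y} {x} {z}
  U125: {v,w,x} {y}
  U126: {q,r,u,v,w,x,y,z}
  U134: {x} {z}
  U135: {v,w,x}
  U136: {v,w,x} {z}
  U145: {x} {y}
  U146: {u,y} {x} {z}
  U156: {v,w,x} {y}
  U234: {p,s,x} {z}
  U235: {p,s,v,w,x}
  U236: {v,w,x} {z}
  U245: {p,s,x} {y}
  U246: {u,y} {x} {z}
  U256: {v,w,x} {y}
  U345: {p,s,x}
  U346: {t} {x} {z}
  U356: {v,w,x}
  U456: {x} {y}
  U1234: {x} {z}
  U1235: {v,w,x}
  U1236: {v,w,x} {z}
  U1245: {x} {y}
  U1246: {u,y} {x} {z}
  U1256: {v,w,x} {y}
  U1345: {x}
  U1346: {x} {z}
  U1356: {v,w,x}
  U1456: {x} {y}
  U2345: {p,s,x}
  U2346: {x} {z}
  U2356: {v,w,x}
  U2456: {x} {y}
  U3456: {x}
  U12345: {x}
  U12346: {x} {z}
  U12356: {v,w,x}
  U12456: {x} {y}
  U13456: {x}
  U23456: {x}
  U123456: {x}
C dims 13,32,39,25; δ0: rk 11, SNF 1^11; δ1: rk 21, SNF 1^21; δ2: rk 18, SNF 1^18
degree 0: 13−11−0 = 2 → Ȟ^0 ≅ Z^2
degree 1: 32−21−11 = 0 → Ȟ^1 ≅ 0
degree 2: 39−18−21 = 0 → Ȟ^2 ≅ 0


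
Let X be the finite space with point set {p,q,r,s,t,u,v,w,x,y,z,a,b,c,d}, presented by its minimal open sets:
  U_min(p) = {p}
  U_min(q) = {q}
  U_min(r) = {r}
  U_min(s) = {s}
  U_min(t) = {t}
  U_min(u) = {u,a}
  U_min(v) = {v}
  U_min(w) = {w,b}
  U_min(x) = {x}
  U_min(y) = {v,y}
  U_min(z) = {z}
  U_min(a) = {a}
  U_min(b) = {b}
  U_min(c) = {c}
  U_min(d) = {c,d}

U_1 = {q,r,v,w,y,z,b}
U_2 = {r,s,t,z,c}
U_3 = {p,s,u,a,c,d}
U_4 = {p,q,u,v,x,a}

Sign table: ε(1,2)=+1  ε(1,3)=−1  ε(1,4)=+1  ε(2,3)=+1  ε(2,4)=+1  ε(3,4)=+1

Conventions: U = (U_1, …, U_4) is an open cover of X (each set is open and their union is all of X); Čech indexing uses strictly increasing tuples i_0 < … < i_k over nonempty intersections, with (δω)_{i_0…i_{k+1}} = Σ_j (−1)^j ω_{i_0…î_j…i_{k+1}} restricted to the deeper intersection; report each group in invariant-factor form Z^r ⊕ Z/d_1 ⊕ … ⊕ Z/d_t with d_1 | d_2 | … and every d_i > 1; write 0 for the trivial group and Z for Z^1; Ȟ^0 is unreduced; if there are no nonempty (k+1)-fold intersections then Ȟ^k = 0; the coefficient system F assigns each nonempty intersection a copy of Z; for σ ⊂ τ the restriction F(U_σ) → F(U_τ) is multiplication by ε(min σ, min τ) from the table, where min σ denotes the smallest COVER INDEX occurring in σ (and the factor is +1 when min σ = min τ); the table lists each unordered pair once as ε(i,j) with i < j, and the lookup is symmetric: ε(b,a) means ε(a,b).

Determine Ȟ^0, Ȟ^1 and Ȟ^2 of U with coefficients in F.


cover nerve:
  U12={r,z} U14={q,v} U23={s,c} U34={p,u,a}
C dims 4,4; δ0: rk 3, SNF 1^3
Ȟ^0: (4−3)−0=1 ⇒ Z
Ȟ^1: (4−0)−3=1 ⇒ Z
Ȟ^2: (0−0)−0=0 ⇒ 0

Ȟ^0(U;F) ≅ Z, Ȟ^1(U;F) ≅ Z and Ȟ^2(U;F) ≅ 0


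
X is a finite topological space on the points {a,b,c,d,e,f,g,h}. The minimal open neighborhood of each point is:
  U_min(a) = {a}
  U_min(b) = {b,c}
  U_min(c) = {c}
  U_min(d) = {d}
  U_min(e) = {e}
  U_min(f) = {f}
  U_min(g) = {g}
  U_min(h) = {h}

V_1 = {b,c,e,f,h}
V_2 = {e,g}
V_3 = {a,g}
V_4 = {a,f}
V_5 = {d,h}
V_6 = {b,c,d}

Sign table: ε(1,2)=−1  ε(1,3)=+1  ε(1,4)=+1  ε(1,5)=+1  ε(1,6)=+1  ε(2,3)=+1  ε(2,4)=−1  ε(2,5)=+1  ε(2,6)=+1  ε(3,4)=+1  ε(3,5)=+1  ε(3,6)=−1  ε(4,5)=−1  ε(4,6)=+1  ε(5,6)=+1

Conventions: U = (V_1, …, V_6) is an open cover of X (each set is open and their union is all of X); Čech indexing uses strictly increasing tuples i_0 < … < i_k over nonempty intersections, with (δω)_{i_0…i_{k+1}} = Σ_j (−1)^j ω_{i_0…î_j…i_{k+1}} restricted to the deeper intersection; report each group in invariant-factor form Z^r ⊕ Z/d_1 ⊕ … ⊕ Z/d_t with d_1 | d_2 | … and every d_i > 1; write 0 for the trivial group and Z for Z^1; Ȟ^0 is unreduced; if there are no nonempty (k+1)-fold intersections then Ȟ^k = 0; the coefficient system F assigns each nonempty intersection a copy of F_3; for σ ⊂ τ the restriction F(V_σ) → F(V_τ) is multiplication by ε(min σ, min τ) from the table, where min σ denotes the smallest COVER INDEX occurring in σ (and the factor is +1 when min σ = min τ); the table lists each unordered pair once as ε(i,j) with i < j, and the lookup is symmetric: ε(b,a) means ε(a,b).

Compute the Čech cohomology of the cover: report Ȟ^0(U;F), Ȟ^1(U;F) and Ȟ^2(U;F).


nerve of the cover:
  V12={e} V14={f} V15={h} V16={b,c} V23={g} V34={a} V56={d}
C dims 6,7; δ0: rk_F3 6
Ȟ^0 = (6 − 6) − 0 = 0, so Ȟ^0 ≅ 0
Ȟ^1 = (7 − 0) − 6 = 1, so Ȟ^1 ≅ Z/3
Ȟ^2 = (0 − 0) − 0 = 0, so Ȟ^2 ≅ 0

Ȟ^0(U;F) ≅ 0, Ȟ^1(U;F) ≅ Z/3 and Ȟ^2(U;F) ≅ 0


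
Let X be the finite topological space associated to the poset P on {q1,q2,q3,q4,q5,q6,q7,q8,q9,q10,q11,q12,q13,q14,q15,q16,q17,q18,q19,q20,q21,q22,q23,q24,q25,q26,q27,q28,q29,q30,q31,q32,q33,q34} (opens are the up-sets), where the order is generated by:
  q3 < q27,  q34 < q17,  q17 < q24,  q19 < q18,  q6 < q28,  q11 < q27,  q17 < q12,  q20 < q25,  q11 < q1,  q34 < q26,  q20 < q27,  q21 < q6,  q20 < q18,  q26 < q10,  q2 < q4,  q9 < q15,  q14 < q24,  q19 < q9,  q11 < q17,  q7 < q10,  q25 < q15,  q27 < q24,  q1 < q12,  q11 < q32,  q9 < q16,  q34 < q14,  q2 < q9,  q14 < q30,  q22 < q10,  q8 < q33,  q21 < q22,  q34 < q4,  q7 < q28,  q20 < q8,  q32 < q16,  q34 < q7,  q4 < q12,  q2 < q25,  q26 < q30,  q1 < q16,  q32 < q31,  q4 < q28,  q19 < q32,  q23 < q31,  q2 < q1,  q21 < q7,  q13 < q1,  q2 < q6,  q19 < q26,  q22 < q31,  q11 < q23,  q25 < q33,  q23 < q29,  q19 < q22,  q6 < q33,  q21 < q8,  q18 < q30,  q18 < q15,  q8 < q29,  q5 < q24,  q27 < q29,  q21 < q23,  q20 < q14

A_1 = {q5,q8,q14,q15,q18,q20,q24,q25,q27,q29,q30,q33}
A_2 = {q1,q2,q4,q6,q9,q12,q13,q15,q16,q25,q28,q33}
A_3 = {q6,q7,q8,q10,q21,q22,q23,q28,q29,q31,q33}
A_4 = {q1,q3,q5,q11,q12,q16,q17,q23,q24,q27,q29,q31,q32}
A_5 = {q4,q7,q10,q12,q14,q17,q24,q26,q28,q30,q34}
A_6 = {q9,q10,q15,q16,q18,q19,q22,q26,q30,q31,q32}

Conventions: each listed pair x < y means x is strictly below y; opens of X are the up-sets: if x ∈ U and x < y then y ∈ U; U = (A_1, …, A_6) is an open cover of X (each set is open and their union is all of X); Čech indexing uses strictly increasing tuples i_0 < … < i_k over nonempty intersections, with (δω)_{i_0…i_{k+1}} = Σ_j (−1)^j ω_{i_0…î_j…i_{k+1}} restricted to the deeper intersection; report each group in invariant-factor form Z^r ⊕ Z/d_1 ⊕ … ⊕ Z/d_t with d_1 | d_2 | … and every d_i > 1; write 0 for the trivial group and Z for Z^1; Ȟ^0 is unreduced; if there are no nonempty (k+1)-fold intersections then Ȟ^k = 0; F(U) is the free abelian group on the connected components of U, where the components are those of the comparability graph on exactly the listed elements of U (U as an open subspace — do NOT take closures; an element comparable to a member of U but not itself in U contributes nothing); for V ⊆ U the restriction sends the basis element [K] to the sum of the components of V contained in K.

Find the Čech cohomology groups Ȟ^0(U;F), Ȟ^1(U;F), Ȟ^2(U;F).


intersection data:
  A12={q15,q25,q33} A13={q8,q29,q33} A14={q5,q24,q27,q29} A15={q14,q24,q30} A16={q15,q18,q30} A23={q6,q28,q33} A24={q1,q12,q16} A25={q4,q12,q28} A26={q9,q15,q16} A34={q23,q29,q31} A35={q7,q10,q28} A36={q10,q22,q31} A45={q12,q17,q24} A46={q16,q31,q32} A56={q10,q26,q30}
  A123={q33} A126={q15} A134={q29} A145={q24} A156={q30} A235={q28} A245={q12} A246={q16} A346={q31} A356={q10}
components per intersection:
  A1: {q5,q8,q14,q15,q18,q20,q24,q25,q27,q29,q30,q33}
  A2: {q1,q2,q4,q6,q9,q12,q13,q15,q16,q25,q28,q33}
  A3: {q6,q7,q8,q10,q21,q22,q23,q28,q29,q31,q33}
  A4: {q1,q3,q5,q11,q12,q16,q17,q23,q24,q27,q29,q31,q32}
  A5: {q4,q7,q10,q12,q14,q17,q24,q26,q28,q30,q34}
  A6: {q9,q10,q15,q16,q18,q19,q22,q26,q30,q31,q32}
  A12: {q15,q25,q33}
  A13: {q8,q29,q33}
  A14: {q5,q24,q27,q29}
  A15: {q14,q24,q30}
  A16: {q15,q18,q30}
  A23: {q6,q28,q33}
  A24: {q1,q12,q16}
  A25: {q4,q12,q28}
  A26: {q9,q15,q16}
  A34: {q23,q29,q31}
  A35: {q7,q10,q28}
  A36: {q10,q22,q31}
  A45: {q12,q17,q24}
  A46: {q16,q31,q32}
  A56: {q10,q26,q30}
  A123: {q33}
  A126: {q15}
  A134: {q29}
  A145: {q24}
  A156: {q30}
  A235: {q28}
  A245: {q12}
  A246: {q16}
  A346: {q31}
  A356: {q10}
C dims 6,15,10; δ0: rk 5, SNF 1^5; δ1: rk 10, SNF 1^9·2
Ȟ^0 = (6 − 5) − 0 = 1, so Ȟ^0 ≅ Z
Ȟ^1 = (15 − 10) − 5 = 0, so Ȟ^1 ≅ 0
Ȟ^2 = (10 − 0) − 10 = 0 plus torsion [2], so Ȟ^2 ≅ Z/2

Ȟ^0(U;F) ≅ Z, Ȟ^1(U;F) ≅ 0, Ȟ^2(U;F) ≅ Z/2


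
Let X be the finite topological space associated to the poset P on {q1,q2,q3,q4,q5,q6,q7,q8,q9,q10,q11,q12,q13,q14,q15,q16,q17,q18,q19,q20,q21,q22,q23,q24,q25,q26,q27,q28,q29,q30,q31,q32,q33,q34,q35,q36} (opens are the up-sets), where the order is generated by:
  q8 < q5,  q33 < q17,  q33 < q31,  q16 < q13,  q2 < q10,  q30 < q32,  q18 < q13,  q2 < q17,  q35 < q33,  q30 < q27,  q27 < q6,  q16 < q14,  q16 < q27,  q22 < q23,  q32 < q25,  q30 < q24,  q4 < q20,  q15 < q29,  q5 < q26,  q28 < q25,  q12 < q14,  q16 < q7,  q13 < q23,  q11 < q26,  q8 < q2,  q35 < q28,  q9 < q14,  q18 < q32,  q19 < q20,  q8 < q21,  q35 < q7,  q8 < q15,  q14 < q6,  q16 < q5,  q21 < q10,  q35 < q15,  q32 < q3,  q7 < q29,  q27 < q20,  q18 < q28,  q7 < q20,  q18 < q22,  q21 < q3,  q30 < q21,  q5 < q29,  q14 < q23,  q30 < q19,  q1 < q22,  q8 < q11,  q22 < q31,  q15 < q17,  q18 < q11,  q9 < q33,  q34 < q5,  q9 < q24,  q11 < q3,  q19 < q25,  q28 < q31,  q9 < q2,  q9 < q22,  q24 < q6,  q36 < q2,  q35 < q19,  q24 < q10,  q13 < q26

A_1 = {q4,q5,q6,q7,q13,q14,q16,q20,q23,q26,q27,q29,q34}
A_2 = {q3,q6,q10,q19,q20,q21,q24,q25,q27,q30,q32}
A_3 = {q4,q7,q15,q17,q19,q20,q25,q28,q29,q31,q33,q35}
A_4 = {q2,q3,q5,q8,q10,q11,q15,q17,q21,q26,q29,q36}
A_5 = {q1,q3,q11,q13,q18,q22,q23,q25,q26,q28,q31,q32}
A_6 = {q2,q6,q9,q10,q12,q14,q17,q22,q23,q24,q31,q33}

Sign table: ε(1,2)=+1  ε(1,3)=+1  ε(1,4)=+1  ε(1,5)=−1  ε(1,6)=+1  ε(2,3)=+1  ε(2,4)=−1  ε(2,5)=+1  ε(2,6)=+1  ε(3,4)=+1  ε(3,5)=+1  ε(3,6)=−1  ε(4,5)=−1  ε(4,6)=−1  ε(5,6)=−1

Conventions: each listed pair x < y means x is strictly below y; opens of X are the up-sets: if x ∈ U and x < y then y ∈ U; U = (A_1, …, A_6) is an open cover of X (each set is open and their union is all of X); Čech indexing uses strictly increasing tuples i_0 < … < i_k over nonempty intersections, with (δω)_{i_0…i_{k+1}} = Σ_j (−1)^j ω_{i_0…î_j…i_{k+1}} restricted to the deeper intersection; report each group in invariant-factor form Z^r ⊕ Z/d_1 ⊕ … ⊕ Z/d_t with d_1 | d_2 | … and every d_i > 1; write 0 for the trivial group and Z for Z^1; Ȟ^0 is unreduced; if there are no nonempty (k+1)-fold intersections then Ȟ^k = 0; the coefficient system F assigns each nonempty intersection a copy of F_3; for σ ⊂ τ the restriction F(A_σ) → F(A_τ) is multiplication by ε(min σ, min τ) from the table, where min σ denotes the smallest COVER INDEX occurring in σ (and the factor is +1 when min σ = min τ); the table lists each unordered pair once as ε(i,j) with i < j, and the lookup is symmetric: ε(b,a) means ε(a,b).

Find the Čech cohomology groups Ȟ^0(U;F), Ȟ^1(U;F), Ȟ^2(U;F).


Ȟ^0 = 0, Ȟ^1 = 0 and Ȟ^2 = Z/3

nerve simplices:
  A12={q6,q20,q27} A13={q4,q7,q20,q29} A14={q5,q26,q29} A15={q13,q23,q26} A16={q6,q14,q23} A23={q19,q20,q25} A24={q3,q10,q21} A25={q3,q25,q32} A26={q6,q10,q24} A34={q15,q17,q29} A35={q25,q28,q31} A36={q17,q31,q33} A45={q3,q11,q26} A46={q2,q10,q17} A56={q22,q23,q31}
  A123={q20} A126={q6} A134={q29} A145={q26} A156={q23} A235={q25} A245={q3} A246={q10} A346={q17} A356={q31}
C dims 6,15,10; δ0: rk_F3 6; δ1: rk_F3 9
degree 0: 6−6−0 = 0 → Ȟ^0 ≅ 0
degree 1: 15−9−6 = 0 → Ȟ^1 ≅ 0
degree 2: 10−0−9 = 1 → Ȟ^2 ≅ Z/3


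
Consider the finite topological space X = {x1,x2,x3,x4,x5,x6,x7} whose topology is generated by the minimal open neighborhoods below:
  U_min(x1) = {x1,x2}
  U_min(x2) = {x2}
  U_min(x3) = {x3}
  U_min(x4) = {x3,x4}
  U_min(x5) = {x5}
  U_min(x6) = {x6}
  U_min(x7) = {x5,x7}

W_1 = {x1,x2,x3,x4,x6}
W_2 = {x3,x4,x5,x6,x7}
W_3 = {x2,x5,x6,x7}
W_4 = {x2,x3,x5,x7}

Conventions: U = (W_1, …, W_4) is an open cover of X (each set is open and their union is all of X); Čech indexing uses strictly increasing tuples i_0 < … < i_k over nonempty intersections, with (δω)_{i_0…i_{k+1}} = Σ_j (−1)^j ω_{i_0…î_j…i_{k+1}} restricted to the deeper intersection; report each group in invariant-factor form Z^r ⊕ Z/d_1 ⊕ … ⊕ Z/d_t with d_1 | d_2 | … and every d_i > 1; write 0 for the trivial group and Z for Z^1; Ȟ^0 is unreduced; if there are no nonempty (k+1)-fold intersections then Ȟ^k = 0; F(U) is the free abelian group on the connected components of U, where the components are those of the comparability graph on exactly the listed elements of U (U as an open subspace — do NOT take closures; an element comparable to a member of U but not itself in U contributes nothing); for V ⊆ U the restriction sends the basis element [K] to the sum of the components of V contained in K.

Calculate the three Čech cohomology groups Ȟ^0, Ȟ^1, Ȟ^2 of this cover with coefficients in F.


intersection data:
  W12={x3,x4,x6} W13={x2,x6} W14={x2,x3} W23={x5,x6,x7} W24={x3,x5,x7} W34={x2,x5,x7}
  W123={x6} W124={x3} W134={x2} W234={x5,x7}
components per intersection:
  W1: {x1,x2} {x3,x4} {x6}
  W2: {x3,x4} {x5,x7} {x6}
  W3: {x2} {x5,x7} {x6}
  W4: {x2} {x3} {x5,x7}
  W12: {x3,x4} {x6}
  W13: {x2} {x6}
  W14: {x2} {x3}
  W23: {x5,x7} {x6}
  W24: {x3} {x5,x7}
  W34: {x2} {x5,x7}
  W123: {x6}
  W124: {x3}
  W134: {x2}
  W234: {x5,x7}
C dims 12,12,4; δ0: rk 8, SNF 1^8; δ1: rk 4, SNF 1^4
Ȟ^0 = (12 − 8) − 0 = 4, so Ȟ^0 ≅ Z^4
Ȟ^1 = (12 − 4) − 8 = 0, so Ȟ^1 ≅ 0
Ȟ^2 = (4 − 0) − 4 = 0, so Ȟ^2 ≅ 0

Ȟ^0 ≅ Z^4; Ȟ^1 ≅ 0; Ȟ^2 ≅ 0


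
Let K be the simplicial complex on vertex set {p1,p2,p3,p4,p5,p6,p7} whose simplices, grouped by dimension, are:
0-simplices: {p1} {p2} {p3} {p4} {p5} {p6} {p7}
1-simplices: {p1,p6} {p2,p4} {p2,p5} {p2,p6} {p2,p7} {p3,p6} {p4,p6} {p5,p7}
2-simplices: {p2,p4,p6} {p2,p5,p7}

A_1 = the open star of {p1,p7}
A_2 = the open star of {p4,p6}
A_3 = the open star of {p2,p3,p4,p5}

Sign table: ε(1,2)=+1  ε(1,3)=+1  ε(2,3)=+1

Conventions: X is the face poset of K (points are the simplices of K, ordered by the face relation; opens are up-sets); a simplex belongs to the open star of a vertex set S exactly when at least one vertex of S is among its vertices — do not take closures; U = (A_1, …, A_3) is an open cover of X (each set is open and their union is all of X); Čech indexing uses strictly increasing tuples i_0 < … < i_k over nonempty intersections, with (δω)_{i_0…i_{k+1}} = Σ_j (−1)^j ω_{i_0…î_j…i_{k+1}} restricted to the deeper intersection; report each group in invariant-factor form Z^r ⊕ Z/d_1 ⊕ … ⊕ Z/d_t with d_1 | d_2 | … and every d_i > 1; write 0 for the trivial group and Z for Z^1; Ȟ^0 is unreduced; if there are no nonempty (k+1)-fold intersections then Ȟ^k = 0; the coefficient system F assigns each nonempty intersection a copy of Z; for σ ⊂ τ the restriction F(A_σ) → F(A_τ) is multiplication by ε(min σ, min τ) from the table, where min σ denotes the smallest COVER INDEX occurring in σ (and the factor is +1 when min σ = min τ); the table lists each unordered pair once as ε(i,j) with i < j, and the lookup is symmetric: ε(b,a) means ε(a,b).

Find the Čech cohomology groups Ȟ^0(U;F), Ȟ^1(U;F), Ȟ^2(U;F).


Ȟ^0(U;F) ≅ Z, Ȟ^1(U;F) ≅ Z, Ȟ^2(U;F) ≅ 0

intersection data:
  A1={{p1},{p7},{p1,p6},{p2,p7},{p5,p7},{p2,p5,p7}} A2={{p4},{p6},{p1,p6},{p2,p4},{p2,p6},{p3,p6},{p4,p6},{p2,p4,p6}} A3={{p2},{p3},{p4},{p5},{p2,p4},{p2,p5},{p2,p6},{p2,p7},{p3,p6},{p4,p6},{p5,p7},{p2,p4,p6},{p2,p5,p7}}
  A12={{p1,p6}} A13={{p2,p7},{p5,p7},{p2,p5,p7}} A23={{p4},{p2,p4},{p2,p6},{p3,p6},{p4,p6},{p2,p4,p6}}
C dims 3,3; δ0: rk 2, SNF 1^2
Ȟ^0 = (3 − 2) − 0 = 1, so Ȟ^0 ≅ Z
Ȟ^1 = (3 − 0) − 2 = 1, so Ȟ^1 ≅ Z
Ȟ^2 = (0 − 0) − 0 = 0, so Ȟ^2 ≅ 0


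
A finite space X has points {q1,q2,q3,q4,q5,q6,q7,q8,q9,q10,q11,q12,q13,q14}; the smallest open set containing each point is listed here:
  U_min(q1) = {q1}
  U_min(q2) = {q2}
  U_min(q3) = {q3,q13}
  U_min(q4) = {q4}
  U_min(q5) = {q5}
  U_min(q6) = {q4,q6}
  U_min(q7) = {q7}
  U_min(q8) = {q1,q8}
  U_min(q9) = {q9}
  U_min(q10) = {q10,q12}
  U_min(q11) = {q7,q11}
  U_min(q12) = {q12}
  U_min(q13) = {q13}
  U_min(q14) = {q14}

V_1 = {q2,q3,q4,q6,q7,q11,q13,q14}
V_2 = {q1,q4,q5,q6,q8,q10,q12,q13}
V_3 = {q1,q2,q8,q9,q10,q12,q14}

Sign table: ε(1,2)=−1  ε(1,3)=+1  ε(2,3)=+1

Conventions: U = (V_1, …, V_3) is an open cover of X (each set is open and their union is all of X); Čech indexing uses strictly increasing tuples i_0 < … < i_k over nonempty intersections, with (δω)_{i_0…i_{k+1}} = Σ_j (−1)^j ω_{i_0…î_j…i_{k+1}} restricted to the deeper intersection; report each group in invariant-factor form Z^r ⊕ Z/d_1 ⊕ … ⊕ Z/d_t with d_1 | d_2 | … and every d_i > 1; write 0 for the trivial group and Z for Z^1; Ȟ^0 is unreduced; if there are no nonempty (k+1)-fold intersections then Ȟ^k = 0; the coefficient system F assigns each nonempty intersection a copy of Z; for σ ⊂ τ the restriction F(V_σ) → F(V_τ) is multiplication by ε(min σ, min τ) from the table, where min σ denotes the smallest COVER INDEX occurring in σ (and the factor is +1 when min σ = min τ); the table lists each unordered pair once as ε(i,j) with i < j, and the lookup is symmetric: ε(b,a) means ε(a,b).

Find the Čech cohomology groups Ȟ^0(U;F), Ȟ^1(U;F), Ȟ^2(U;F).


nonempty intersections:
  V12={q4,q6,q13} V13={q2,q14} V23={q1,q8,q10,q12}
C dims 3,3; δ0: rk 3, SNF 1^2·2
Ȟ^0: (3−3)−0=0 ⇒ 0
Ȟ^1: (3−0)−3=0 plus torsion [2] ⇒ Z/2
Ȟ^2: (0−0)−0=0 ⇒ 0

Ȟ^0 ≅ 0, Ȟ^1 ≅ Z/2, Ȟ^2 ≅ 0


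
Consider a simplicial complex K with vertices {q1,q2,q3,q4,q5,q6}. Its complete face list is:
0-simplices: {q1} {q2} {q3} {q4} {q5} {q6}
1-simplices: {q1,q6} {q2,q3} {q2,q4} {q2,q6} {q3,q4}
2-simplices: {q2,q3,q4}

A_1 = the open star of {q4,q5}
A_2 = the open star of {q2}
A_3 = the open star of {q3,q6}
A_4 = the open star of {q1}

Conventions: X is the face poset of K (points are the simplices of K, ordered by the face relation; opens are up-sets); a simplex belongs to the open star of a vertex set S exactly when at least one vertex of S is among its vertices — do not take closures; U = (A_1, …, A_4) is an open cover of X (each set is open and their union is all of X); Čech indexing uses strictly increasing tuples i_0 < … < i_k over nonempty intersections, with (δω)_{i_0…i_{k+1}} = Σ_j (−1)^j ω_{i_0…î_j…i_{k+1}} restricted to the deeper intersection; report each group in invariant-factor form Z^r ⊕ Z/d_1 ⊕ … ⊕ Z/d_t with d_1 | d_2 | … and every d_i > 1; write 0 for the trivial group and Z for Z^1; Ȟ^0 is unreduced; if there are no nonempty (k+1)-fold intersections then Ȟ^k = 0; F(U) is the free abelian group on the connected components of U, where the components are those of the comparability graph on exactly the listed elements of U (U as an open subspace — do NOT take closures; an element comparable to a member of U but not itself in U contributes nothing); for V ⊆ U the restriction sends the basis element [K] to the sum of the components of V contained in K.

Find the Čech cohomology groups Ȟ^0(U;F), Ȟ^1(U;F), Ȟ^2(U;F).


Ȟ^0 = Z^2, Ȟ^1 = 0, Ȟ^2 = 0

nerve of the cover:
  A1={{q4},{q5},{q2,q4},{q3,q4},{q2,q3,q4}} A2={{q2},{q2,q3},{q2,q4},{q2,q6},{q2,q3,q4}} A3={{q3},{q6},{q1,q6},{q2,q3},{q2,q6},{q3,q4},{q2,q3,q4}} A4={{q1},{q1,q6}}
  A12={{q2,q4},{q2,q3,q4}} A13={{q3,q4},{q2,q3,q4}} A23={{q2,q3},{q2,q6},{q2,q3,q4}} A34={{q1,q6}}
  A123={{q2,q3,q4}}
components per intersection:
  A1: {{q4},{q2,q4},{q3,q4},{q2,q3,q4}} {{q5}}
  A2: {{q2},{q2,q3},{q2,q4},{q2,q6},{q2,q3,q4}}
  A3: {{q3},{q2,q3},{q3,q4},{q2,q3,q4}} {{q6},{q1,q6},{q2,q6}}
  A4: {{q1},{q1,q6}}
  A12: {{q2,q4},{q2,q3,q4}}
  A13: {{q3,q4},{q2,q3,q4}}
  A23: {{q2,q3},{q2,q3,q4}} {{q2,q6}}
  A34: {{q1,q6}}
  A123: {{q2,q3,q4}}
C dims 6,5,1; δ0: rk 4, SNF 1^4; δ1: rk 1, SNF 1^1
Ȟ^0 = (6 − 4) − 0 = 2, so Ȟ^0 ≅ Z^2
Ȟ^1 = (5 − 1) − 4 = 0, so Ȟ^1 ≅ 0
Ȟ^2 = (1 − 0) − 1 = 0, so Ȟ^2 ≅ 0


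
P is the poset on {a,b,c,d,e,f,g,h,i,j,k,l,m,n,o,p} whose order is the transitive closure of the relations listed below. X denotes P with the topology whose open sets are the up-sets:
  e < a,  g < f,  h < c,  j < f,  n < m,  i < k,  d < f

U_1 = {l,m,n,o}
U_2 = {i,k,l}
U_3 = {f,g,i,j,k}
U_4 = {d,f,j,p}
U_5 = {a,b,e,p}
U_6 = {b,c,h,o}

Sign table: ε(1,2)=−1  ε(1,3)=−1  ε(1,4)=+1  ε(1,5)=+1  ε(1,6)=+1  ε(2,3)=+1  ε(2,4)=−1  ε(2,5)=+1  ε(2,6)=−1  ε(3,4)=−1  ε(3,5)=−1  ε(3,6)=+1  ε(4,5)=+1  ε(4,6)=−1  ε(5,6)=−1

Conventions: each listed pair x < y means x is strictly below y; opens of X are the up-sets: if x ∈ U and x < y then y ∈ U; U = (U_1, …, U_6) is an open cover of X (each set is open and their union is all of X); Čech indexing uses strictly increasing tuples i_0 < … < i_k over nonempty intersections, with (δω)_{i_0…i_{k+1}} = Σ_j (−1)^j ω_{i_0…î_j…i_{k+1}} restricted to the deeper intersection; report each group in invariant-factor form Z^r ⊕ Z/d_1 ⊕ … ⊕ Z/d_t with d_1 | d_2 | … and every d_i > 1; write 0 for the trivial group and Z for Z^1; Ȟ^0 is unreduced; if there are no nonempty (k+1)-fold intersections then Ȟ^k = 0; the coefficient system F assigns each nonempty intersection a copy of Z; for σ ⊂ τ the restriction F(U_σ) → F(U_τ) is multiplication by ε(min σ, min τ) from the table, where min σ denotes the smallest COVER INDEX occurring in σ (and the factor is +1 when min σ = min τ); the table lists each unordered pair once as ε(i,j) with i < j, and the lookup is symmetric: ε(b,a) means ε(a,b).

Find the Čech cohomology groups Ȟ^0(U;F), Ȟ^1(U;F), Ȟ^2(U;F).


Ȟ^0 ≅ 0, Ȟ^1 ≅ Z/2, Ȟ^2 ≅ 0

cover nerve:
  U12={l} U16={o} U23={i,k} U34={f,j} U45={p} U56={b}
C dims 6,6; δ0: rk 6, SNF 1^5·2
Ȟ^0: (6−6)−0=0 ⇒ 0
Ȟ^1: (6−0)−6=0 plus torsion [2] ⇒ Z/2
Ȟ^2: (0−0)−0=0 ⇒ 0


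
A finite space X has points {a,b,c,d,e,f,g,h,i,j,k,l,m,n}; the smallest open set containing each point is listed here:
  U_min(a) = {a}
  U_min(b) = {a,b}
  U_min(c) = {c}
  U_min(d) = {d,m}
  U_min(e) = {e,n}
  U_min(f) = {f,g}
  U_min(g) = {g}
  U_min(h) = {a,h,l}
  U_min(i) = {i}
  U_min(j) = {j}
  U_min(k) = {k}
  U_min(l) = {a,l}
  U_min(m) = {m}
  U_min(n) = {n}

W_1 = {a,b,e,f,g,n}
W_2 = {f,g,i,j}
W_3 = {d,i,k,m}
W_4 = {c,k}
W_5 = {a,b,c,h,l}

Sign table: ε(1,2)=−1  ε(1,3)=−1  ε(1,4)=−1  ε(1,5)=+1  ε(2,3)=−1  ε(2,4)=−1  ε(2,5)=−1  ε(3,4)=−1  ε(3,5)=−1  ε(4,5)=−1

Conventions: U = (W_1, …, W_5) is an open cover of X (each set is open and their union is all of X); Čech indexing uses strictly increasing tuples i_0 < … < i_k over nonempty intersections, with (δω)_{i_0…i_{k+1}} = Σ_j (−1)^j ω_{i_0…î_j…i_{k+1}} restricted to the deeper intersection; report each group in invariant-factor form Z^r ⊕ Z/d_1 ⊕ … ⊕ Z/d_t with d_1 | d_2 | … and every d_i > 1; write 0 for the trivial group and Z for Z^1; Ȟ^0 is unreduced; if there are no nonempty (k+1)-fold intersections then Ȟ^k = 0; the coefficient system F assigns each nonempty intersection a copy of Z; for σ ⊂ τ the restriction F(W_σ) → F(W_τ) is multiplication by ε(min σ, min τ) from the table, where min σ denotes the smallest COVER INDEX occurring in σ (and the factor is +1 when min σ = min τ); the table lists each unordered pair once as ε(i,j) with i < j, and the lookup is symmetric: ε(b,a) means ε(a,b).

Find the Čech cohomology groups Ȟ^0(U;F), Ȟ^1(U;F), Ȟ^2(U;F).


Ȟ^0 ≅ Z, Ȟ^1 ≅ Z, Ȟ^2 ≅ 0

cover nerve:
  W12={f,g} W15={a,b} W23={i} W34={k} W45={c}
C dims 5,5; δ0: rk 4, SNF 1^4
Ȟ^0: (5−4)−0=1 ⇒ Z
Ȟ^1: (5−0)−4=1 ⇒ Z
Ȟ^2: (0−0)−0=0 ⇒ 0


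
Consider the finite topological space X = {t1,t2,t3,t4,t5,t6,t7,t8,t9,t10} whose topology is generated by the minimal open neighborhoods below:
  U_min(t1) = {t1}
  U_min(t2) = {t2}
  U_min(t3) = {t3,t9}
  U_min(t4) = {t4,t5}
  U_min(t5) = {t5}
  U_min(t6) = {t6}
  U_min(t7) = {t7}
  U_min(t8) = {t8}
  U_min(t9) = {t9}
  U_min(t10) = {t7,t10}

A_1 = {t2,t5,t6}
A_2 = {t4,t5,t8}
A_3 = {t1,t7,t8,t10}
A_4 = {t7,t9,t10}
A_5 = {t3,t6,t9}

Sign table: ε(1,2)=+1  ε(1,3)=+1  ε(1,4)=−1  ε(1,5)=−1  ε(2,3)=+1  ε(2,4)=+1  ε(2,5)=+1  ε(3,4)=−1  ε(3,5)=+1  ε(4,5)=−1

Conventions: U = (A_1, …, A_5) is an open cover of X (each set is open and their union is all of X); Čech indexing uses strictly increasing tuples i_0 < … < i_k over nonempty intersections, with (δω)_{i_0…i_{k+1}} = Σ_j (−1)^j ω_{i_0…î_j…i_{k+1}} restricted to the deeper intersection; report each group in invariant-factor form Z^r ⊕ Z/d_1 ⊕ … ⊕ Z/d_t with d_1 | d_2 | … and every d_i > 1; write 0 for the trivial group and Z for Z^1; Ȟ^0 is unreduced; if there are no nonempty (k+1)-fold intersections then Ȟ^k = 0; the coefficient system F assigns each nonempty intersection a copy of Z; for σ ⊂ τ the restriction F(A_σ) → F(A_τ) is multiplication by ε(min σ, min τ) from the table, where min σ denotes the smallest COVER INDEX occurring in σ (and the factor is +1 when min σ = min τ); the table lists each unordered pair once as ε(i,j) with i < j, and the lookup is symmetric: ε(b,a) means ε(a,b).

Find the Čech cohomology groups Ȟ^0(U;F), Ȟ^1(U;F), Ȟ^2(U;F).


Ȟ^0(U;F) ≅ 0, Ȟ^1(U;F) ≅ Z/2, Ȟ^2(U;F) ≅ 0

nerve of the cover:
  A12={t5} A15={t6} A23={t8} A34={t7,t10} A45={t9}
C dims 5,5; δ0: rk 5, SNF 1^4·2
Ȟ^0 = (5 − 5) − 0 = 0, so Ȟ^0 ≅ 0
Ȟ^1 = (5 − 0) − 5 = 0 plus torsion [2], so Ȟ^1 ≅ Z/2
Ȟ^2 = (0 − 0) − 0 = 0, so Ȟ^2 ≅ 0


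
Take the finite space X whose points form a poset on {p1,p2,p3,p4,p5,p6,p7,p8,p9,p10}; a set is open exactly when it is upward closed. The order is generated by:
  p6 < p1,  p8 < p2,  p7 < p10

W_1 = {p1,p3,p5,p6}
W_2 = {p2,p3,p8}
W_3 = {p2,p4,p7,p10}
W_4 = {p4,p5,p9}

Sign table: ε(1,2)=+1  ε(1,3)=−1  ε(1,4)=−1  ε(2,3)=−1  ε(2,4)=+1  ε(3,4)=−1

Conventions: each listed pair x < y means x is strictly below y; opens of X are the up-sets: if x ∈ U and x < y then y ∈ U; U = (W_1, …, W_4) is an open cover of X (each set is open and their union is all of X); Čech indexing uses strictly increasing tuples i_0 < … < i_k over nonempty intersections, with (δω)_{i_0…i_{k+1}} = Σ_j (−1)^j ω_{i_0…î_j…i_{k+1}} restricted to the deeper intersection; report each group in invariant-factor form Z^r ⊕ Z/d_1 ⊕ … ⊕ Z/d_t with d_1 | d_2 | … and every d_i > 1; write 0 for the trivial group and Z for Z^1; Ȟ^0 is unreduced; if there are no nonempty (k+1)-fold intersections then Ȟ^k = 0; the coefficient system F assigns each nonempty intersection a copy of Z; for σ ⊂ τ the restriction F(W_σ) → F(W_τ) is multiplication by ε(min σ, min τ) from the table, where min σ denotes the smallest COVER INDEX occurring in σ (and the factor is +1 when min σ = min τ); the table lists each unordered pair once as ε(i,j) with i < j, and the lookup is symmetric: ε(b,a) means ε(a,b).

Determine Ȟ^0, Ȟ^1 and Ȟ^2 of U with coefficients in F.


Ȟ^0(U;F) ≅ 0,  Ȟ^1(U;F) ≅ Z/2,  Ȟ^2(U;F) ≅ 0

cover nerve:
  W12={p3} W14={p5} W23={p2} W34={p4}
C dims 4,4; δ0: rk 4, SNF 1^3·2
Ȟ^0: (4−4)−0=0 ⇒ 0
Ȟ^1: (4−0)−4=0 plus torsion [2] ⇒ Z/2
Ȟ^2: (0−0)−0=0 ⇒ 0
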